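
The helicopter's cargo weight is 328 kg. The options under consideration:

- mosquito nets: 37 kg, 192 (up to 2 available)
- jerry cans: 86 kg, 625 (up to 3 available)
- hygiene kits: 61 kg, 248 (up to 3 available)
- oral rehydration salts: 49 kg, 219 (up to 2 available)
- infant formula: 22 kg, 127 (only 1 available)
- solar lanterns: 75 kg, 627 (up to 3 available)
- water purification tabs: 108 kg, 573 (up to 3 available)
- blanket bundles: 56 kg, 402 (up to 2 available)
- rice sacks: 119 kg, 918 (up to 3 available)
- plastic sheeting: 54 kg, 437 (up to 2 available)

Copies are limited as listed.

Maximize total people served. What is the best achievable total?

2609

Taking the top-ratio supplies first gives infant formula + 3×solar lanterns + plastic sheeting for 2445 (301 kg).
Replace infant formula and solar lanterns with rice sacks: the trade gains 164 net, giving 2609 at 323 kg.
That's the maximum — no swap from here does better than 2609.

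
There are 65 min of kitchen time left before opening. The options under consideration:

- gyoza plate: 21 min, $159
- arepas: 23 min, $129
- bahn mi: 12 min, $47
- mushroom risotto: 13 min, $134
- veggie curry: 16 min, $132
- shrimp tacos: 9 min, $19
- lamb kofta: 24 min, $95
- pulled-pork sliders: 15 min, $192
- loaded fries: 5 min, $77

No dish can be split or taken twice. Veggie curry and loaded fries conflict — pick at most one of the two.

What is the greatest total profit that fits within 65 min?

617

Taking gyoza plate + mushroom risotto + veggie curry + pulled-pork sliders: 65 min used, 617 in profit.
The closest alternative, gyoza plate + mushroom risotto + shrimp tacos + pulled-pork sliders + loaded fries, reaches only 581.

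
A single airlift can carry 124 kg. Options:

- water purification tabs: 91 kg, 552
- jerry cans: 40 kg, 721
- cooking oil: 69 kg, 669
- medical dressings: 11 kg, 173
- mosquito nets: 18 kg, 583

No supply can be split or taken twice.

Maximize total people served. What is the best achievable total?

1563

Filling by ratio: jerry cans + medical dressings + mosquito nets for 1477, with 55 kg left unused.
Replace mosquito nets with cooking oil: the trade gains 86 net, giving 1563 at 120 kg.
Every other selection either busts 124 kg or fails to beat 1563.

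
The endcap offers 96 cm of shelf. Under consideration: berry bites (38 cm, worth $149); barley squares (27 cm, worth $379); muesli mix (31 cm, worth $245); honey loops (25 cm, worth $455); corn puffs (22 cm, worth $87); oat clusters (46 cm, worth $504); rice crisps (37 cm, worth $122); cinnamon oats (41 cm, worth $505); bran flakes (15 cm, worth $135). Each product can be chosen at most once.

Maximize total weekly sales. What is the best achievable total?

1339

Taking barley squares + honey loops + cinnamon oats: 93 cm used, 1339 in weekly sales.
Nothing else within 96 cm beats 1339.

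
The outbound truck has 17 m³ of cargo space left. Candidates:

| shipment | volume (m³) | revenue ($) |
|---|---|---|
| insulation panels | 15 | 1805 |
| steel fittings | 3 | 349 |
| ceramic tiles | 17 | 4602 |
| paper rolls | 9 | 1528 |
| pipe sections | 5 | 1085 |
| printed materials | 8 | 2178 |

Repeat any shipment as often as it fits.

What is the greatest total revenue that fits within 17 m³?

Taking the top-ratio shipments first gives 2×printed materials for 4356 (16 m³).
The 16 m³ tied up in 2×printed materials is better spent on ceramic tiles — total rises to 4602 (17 m³).

4602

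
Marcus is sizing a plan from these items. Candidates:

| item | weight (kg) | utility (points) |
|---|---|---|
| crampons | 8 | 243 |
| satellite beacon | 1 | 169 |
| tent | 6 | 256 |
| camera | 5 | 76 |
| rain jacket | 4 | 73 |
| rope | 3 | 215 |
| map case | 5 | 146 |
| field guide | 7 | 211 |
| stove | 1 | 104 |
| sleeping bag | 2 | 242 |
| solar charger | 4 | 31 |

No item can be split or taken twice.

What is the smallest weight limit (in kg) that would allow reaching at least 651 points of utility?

7

Need the lightest bundle worth ≥ 651.
satellite beacon + rope + stove + sleeping bag: 730 utility at 7 kg.
Below 7 kg the best achievable stays under 651.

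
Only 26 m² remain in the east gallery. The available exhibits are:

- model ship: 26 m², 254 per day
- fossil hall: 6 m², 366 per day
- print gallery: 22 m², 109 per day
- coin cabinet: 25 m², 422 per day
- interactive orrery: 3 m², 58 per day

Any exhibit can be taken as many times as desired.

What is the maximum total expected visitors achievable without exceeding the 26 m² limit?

Best packing: 4×fossil hall — 24 m², 1464 total.

1464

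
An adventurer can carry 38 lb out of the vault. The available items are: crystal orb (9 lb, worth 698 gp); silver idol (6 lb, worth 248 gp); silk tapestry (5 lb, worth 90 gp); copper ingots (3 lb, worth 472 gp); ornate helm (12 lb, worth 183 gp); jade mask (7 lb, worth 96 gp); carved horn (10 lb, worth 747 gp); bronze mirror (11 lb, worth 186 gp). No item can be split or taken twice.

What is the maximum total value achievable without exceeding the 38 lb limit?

2261

Greedy by ratio would take crystal orb + silver idol + silk tapestry + copper ingots + carved horn: 33 lb used, total 2255.
The 5 lb tied up in silk tapestry is better spent on jade mask — total rises to 2261 (35 lb).
That's the maximum — no swap from here does better than 2261.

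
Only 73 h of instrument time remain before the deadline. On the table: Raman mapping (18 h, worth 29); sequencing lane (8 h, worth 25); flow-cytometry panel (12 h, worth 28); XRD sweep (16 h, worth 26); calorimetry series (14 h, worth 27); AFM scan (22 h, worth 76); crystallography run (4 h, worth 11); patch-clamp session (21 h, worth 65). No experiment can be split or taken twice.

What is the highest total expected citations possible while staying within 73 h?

Greedy by ratio would take sequencing lane + flow-cytometry panel + AFM scan + crystallography run + patch-clamp session: 67 h used, total 205.
Replace sequencing lane with calorimetry series: the trade gains 2 net, giving 207 at 73 h.
Every other selection either busts 73 h or fails to beat 207.

207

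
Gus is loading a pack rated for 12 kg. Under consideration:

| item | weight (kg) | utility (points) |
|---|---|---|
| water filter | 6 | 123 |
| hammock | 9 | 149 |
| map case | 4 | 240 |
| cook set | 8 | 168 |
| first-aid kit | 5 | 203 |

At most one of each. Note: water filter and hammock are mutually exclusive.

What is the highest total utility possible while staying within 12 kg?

Density check — map case 60.00, first-aid kit 40.60, cook set 21.00 are the best per kg.
Taking map case + first-aid kit: 9 kg used, 443 in utility.
Every other selection either busts 12 kg or breaks a pairing rule or fails to beat 443.

443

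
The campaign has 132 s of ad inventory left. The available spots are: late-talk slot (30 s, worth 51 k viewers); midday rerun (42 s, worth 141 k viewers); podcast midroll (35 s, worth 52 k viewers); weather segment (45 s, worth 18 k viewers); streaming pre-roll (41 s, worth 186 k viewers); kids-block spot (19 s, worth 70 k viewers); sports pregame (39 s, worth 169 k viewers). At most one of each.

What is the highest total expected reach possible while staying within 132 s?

The ratio heuristic lands on late-talk slot + streaming pre-roll + kids-block spot + sports pregame (476) but leaves 3 s idle.
Replace late-talk slot and kids-block spot with midday rerun: the trade gains 20 net, giving 496 at 122 s.
Nothing else within 132 s beats 496.

496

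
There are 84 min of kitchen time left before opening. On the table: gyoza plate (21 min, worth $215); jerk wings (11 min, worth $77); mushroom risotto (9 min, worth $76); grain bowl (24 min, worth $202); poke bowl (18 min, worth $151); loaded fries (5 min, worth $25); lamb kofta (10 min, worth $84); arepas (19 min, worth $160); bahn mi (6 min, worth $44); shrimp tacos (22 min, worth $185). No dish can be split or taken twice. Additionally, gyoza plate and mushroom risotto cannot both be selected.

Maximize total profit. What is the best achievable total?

Gyoza plate + grain bowl + lamb kofta + bahn mi + shrimp tacos uses 83 of the 84 min and totals 730.
Next best is gyoza plate + jerk wings + grain bowl + poke bowl + lamb kofta at 729 (84 min) — short by 1.

730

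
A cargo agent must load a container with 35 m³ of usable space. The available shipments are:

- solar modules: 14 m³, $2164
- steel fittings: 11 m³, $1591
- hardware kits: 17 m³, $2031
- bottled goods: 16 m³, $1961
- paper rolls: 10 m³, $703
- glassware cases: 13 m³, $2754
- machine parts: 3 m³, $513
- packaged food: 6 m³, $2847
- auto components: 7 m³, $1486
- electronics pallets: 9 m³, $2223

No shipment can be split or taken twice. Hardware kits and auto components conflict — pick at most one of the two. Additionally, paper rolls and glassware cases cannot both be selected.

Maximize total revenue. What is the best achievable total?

9310

Best packing: glassware cases + packaged food + auto components + electronics pallets — 35 m³, 9310 total.
The closest alternative, glassware cases + machine parts + packaged food + electronics pallets, reaches only 8337.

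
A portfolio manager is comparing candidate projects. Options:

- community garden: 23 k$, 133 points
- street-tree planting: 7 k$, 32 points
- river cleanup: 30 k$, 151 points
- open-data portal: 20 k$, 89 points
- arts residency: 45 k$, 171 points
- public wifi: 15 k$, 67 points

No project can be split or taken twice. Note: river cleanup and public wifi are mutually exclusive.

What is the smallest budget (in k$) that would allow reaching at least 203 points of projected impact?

43

Look for the lowest-budget combination reaching 203.
community garden + open-data portal reaches 222 using 43 k$.
Any bundle with less than 43 k$ falls short of 203.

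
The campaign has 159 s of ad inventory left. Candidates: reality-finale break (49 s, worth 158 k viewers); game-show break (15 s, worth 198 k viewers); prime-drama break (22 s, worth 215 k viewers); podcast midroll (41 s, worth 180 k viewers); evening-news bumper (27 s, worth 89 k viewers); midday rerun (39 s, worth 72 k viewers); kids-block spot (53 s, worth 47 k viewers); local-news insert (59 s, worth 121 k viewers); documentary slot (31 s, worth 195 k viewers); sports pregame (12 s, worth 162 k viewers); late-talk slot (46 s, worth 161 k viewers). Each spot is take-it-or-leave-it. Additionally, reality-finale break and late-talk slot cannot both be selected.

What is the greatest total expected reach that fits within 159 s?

Taking game-show break + prime-drama break + podcast midroll + evening-news bumper + documentary slot + sports pregame: 148 s used, 1039 in expected reach.
Runner-up game-show break + prime-drama break + evening-news bumper + documentary slot + sports pregame + late-talk slot tops out at 1020.

1039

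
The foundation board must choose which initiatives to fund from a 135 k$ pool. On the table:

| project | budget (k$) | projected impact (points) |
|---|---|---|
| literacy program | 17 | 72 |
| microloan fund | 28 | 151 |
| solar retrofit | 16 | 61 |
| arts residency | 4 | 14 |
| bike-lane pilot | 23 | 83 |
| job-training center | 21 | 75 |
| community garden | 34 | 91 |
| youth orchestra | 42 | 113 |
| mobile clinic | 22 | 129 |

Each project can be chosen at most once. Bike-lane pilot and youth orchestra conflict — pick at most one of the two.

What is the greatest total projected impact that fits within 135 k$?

Literacy program + microloan fund + solar retrofit + arts residency + bike-lane pilot + job-training center + mobile clinic uses 131 of the 135 k$ and totals 585.
Next best is literacy program + microloan fund + solar retrofit + bike-lane pilot + job-training center + mobile clinic at 571 (127 k$) — short by 14.

585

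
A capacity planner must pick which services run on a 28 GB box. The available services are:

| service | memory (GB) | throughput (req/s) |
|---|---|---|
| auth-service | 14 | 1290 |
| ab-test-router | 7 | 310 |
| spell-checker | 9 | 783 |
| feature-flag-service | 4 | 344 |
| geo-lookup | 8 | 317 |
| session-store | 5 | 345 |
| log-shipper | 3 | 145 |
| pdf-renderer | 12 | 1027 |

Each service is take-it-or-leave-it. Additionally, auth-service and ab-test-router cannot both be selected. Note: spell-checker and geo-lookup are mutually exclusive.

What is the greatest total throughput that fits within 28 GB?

By throughput per GB: auth-service 92.14, spell-checker 87.00, feature-flag-service 86.00, pdf-renderer 85.58 lead.
Filling by ratio: auth-service + spell-checker + feature-flag-service for 2417, with 1 GB left unused.
Dropping feature-flag-service frees 4 GB; slotting in session-store (5 GB) lifts the total to 2418 at 28 GB.
Nothing else feasible within 28 GB beats 2418.

2418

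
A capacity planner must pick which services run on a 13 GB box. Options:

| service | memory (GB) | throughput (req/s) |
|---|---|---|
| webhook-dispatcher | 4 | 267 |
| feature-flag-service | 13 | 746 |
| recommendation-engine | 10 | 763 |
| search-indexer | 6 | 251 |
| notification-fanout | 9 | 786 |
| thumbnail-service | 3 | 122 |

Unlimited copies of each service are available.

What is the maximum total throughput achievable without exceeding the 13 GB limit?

Density check — notification-fanout 87.33, recommendation-engine 76.30, webhook-dispatcher 66.75 are the best per GB.
Webhook-dispatcher + notification-fanout uses 13 of the 13 GB and totals 1053.
Every other selection either busts 13 GB or fails to beat 1053.

1053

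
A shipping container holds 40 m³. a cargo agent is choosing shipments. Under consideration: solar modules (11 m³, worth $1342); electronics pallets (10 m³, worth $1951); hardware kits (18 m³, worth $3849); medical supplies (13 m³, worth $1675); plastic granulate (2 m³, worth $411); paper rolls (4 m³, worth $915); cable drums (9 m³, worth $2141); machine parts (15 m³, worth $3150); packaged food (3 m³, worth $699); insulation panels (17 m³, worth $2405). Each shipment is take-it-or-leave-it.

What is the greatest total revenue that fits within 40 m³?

8640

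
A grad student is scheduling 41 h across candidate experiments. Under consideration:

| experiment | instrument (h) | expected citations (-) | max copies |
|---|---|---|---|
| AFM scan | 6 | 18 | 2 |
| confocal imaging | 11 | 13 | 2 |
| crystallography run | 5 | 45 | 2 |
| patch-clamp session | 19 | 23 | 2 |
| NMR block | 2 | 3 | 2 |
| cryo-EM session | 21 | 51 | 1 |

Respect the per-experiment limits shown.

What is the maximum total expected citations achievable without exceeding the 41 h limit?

A density-first pass picks 2×AFM scan + confocal imaging + 2×crystallography run + 2×NMR block — 145 at 37 h.
Dropping AFM scan and confocal imaging frees 17 h; slotting in cryo-EM session (21 h) lifts the total to 165 at 41 h.
No other feasible combination exceeds 165.

165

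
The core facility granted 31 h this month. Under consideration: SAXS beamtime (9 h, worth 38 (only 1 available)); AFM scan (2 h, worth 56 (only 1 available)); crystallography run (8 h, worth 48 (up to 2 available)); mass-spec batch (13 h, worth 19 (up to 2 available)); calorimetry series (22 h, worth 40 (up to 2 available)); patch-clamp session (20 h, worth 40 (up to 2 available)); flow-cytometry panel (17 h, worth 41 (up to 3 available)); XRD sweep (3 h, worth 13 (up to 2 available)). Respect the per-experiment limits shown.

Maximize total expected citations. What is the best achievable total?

The ratio heuristic lands on AFM scan + 2×crystallography run + 2×XRD sweep (178) but leaves 7 h idle.
Dropping XRD sweep frees 3 h; slotting in SAXS beamtime (9 h) lifts the total to 203 at 30 h.

203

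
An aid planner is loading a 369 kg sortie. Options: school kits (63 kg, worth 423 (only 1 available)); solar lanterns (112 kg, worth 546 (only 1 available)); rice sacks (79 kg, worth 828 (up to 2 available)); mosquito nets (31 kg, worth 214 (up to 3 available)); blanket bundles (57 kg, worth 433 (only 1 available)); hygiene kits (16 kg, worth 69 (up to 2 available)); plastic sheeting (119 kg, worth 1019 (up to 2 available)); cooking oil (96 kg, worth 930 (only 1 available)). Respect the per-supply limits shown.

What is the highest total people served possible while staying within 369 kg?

Taking the top-ratio supplies first gives 2×rice sacks + mosquito nets + blanket bundles + hygiene kits + cooking oil for 3302 (358 kg).
The 112 kg tied up in hygiene kits and cooking oil is better spent on plastic sheeting — total rises to 3322 (365 kg).

3322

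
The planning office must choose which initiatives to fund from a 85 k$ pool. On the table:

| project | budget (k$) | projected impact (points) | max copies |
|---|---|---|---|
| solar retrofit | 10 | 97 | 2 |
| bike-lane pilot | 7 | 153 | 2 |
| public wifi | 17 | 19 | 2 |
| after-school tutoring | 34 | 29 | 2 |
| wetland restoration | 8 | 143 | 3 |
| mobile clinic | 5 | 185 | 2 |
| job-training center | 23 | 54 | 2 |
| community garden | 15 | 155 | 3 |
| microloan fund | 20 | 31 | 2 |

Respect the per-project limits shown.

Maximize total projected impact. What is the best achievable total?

Ranking by ratio (projected impact/k$): mobile clinic 37.00, bike-lane pilot 21.86, wetland restoration 17.88.
Taking the top-ratio projects first gives 2×bike-lane pilot + 3×wetland restoration + 2×mobile clinic + 2×community garden for 1415 (78 k$).
The 15 k$ tied up in community garden is better spent on 2×solar retrofit — total rises to 1454 (83 k$).
Every other selection either busts 85 k$ or exceeds an availability limit or fails to beat 1454.

1454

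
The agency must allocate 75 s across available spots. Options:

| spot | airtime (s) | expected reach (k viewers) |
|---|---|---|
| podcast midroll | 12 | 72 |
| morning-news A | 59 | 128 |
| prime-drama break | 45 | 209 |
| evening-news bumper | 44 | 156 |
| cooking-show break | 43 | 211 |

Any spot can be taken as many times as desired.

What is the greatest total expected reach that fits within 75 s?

432

6×podcast midroll uses 72 of the 75 s and totals 432.
Nothing else within 75 s beats 432.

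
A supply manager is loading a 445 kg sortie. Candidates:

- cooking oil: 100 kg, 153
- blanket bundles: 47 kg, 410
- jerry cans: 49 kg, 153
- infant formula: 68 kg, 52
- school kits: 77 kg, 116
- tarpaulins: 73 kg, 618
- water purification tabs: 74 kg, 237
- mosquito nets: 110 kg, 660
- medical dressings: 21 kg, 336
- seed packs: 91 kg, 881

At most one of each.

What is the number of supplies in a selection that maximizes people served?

6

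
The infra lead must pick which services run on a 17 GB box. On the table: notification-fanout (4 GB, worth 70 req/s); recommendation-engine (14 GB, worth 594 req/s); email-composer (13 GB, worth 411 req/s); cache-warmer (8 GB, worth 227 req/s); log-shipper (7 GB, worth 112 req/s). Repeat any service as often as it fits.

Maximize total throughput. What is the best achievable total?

Ranking by ratio (throughput/GB): recommendation-engine 42.43, email-composer 31.62, cache-warmer 28.38.
Taking recommendation-engine: 14 GB used, 594 in throughput.

594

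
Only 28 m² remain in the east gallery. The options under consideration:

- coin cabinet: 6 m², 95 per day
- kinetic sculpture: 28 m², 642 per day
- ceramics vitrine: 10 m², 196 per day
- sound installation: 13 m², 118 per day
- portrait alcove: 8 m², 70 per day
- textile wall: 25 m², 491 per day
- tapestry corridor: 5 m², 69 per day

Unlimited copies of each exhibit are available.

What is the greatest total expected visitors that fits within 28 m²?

642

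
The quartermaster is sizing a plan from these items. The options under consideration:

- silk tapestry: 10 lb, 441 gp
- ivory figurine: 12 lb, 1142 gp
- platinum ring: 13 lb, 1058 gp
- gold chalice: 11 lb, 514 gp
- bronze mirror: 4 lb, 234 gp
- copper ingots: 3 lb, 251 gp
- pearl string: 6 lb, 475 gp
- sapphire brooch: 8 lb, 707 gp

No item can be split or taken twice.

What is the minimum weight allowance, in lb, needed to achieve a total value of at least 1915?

Minimise lb subject to total value ≥ 1915.
ivory figurine + copper ingots + sapphire brooch: 2100 value at 23 lb.
Below 23 lb the best achievable stays under 1915.

23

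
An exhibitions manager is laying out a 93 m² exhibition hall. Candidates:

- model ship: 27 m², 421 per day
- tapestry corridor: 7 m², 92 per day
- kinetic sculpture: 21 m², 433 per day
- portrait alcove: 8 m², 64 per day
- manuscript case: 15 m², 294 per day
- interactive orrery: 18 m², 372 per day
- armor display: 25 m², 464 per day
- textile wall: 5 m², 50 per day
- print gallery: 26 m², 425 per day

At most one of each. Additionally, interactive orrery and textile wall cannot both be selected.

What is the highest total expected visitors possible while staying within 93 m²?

1694

By expected visitors per m²: interactive orrery 20.67, kinetic sculpture 20.62, manuscript case 19.60 lead.
Kinetic sculpture + interactive orrery + armor display + print gallery uses 90 of the 93 m² and totals 1694.
The closest alternative, model ship + kinetic sculpture + interactive orrery + armor display, reaches only 1690.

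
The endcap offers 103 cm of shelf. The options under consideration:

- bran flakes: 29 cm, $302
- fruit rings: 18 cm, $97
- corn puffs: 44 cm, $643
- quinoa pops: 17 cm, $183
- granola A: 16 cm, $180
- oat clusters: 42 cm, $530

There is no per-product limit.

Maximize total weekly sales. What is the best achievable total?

A density-first pass picks 2×corn puffs — 1286 at 88 cm.
Replace corn puffs with quinoa pops + oat clusters: the trade gains 70 net, giving 1356 at 103 cm.
Every other selection either busts 103 cm or fails to beat 1356.

1356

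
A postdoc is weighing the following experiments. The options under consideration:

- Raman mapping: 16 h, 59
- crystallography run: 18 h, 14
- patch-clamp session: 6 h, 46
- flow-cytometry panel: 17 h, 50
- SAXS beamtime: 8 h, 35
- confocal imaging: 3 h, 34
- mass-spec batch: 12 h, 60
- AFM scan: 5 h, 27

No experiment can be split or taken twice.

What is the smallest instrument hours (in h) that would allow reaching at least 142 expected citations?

22

Look for the lowest-instrument combination reaching 142.
patch-clamp session + SAXS beamtime + confocal imaging + AFM scan: 142 expected citations at 22 h.
Below 22 h the best achievable stays under 142.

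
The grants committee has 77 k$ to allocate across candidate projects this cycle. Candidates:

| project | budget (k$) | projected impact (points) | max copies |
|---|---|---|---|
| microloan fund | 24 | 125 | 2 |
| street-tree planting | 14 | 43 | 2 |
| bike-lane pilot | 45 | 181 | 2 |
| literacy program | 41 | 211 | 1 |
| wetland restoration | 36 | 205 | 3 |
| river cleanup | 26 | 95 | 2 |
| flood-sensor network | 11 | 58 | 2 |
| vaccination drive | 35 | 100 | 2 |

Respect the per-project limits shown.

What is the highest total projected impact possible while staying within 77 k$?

416

By projected impact per k$: wetland restoration 5.69, flood-sensor network 5.27, microloan fund 5.21, literacy program 5.15 lead.
A density-first pass picks 2×wetland restoration — 410 at 72 k$.
Dropping wetland restoration frees 36 k$; slotting in literacy program (41 k$) lifts the total to 416 at 77 k$.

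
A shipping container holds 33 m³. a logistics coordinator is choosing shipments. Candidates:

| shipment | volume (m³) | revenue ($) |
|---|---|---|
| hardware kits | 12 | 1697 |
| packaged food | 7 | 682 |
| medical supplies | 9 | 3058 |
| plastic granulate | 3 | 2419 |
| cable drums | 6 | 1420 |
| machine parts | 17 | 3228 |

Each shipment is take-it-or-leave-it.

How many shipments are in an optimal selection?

3

Best achievable revenue is 8705.
One optimal bundle: medical supplies + plastic granulate + machine parts (29 m³).
Every optimal selection uses 3 shipments.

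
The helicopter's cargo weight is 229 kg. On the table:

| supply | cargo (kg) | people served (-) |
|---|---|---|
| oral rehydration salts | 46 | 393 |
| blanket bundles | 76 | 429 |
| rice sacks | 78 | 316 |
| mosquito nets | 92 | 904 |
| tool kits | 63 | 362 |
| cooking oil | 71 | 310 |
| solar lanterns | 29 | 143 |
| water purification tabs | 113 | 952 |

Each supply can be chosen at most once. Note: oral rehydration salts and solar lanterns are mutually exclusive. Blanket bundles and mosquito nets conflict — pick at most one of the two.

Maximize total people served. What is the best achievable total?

1856

By people served per kg: mosquito nets 9.83, oral rehydration salts 8.54, water purification tabs 8.42 lead.
The ratio heuristic lands on oral rehydration salts + mosquito nets + tool kits (1659) but leaves 28 kg idle.
Replace oral rehydration salts and tool kits with water purification tabs: the trade gains 197 net, giving 1856 at 205 kg.
The spare 24 kg is too small for any remaining supply, and no feasible exchange beats 1856.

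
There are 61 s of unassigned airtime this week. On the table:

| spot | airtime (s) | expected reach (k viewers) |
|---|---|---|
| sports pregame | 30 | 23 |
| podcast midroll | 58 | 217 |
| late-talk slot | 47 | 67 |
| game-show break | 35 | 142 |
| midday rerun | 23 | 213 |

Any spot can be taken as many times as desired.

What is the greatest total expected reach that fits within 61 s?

426

Ranking by ratio (expected reach/s): midday rerun 9.26, game-show break 4.06, podcast midroll 3.74, late-talk slot 1.43.
2×midday rerun uses 46 of the 61 s and totals 426.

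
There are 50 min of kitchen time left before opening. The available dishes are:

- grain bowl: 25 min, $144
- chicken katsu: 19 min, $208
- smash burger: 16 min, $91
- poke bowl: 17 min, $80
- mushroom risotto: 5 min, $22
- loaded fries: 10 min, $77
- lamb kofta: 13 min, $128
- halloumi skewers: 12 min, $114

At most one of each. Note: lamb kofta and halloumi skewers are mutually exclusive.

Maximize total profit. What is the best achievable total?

435

Chicken katsu + mushroom risotto + loaded fries + lamb kofta uses 47 of the 50 min and totals 435.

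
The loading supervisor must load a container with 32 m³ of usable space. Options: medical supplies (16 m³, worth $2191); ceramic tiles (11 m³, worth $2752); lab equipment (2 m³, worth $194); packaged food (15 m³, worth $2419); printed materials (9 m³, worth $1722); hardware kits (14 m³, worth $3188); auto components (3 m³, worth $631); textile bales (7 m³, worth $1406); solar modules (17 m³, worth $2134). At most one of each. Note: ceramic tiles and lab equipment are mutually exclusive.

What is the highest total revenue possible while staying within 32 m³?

Ceramic tiles + hardware kits + textile bales uses 32 of the 32 m³ and totals 7346.

7346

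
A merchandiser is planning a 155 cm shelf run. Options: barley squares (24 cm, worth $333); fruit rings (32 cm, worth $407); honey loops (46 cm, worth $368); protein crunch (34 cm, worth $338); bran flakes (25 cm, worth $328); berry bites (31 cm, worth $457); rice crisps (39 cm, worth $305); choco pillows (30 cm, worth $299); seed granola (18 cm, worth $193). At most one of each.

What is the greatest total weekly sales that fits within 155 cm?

1863

The ratio heuristic lands on barley squares + fruit rings + bran flakes + berry bites + seed granola (1718) but leaves 25 cm idle.
Dropping seed granola frees 18 cm; slotting in protein crunch (34 cm) lifts the total to 1863 at 146 cm.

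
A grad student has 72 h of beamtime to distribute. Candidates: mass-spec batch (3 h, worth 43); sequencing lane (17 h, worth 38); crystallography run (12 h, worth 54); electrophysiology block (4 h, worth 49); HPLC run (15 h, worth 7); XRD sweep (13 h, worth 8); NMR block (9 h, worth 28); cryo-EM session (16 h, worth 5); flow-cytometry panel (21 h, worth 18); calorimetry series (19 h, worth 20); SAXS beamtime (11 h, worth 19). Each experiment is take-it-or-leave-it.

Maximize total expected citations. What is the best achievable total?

239

By expected citations per h: mass-spec batch 14.33, electrophysiology block 12.25, crystallography run 4.50 lead.
Best packing: mass-spec batch + sequencing lane + crystallography run + electrophysiology block + XRD sweep + NMR block + SAXS beamtime — 69 h, 239 total.
The closest alternative, mass-spec batch + sequencing lane + crystallography run + electrophysiology block + HPLC run + NMR block + SAXS beamtime, reaches only 238.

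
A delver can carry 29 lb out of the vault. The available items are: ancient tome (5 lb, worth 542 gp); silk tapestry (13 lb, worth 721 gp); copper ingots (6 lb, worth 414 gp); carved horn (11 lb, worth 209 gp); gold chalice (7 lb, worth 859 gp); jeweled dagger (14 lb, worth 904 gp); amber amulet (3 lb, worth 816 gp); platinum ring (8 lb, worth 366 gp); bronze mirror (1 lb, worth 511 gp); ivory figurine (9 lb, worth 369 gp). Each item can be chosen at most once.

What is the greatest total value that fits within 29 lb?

3449

Filling by ratio: ancient tome + copper ingots + gold chalice + amber amulet + bronze mirror for 3142, with 7 lb left unused.
The 6 lb tied up in copper ingots is better spent on silk tapestry — total rises to 3449 (29 lb).
An exhaustive check of the 1024 subsets confirms 3449.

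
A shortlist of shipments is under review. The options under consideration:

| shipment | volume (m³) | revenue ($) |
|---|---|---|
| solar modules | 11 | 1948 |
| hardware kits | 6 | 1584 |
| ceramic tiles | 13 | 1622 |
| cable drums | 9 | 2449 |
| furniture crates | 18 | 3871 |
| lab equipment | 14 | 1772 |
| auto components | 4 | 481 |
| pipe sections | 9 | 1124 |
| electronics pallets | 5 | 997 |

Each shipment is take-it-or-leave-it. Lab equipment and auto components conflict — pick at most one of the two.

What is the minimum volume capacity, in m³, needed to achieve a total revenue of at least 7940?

37

Need the lightest bundle worth ≥ 7940.
Taking hardware kits + cable drums + furniture crates + auto components gives 8385 (≥ 7940) for 37 m³.
No combination under 37 m³ hits 7940.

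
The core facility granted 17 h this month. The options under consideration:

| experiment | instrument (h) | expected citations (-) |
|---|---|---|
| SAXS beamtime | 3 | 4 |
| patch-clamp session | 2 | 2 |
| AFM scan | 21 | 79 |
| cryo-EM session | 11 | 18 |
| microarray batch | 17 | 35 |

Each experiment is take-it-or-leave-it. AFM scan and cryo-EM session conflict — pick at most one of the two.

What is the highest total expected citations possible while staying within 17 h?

35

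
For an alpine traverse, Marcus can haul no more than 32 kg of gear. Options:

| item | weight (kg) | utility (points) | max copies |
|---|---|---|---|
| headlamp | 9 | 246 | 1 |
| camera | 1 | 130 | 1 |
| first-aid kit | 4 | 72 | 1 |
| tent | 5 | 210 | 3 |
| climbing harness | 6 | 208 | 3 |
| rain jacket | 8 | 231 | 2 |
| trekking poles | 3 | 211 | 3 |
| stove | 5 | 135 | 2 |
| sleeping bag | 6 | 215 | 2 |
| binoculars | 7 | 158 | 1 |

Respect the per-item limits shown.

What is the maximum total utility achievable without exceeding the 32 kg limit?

Density check — camera 130.00, trekking poles 70.33, tent 42.00 are the best per kg.
Greedy by ratio would take camera + 3×tent + 3×trekking poles + sleeping bag: 31 kg used, total 1608.
Dropping tent frees 5 kg; slotting in sleeping bag (6 kg) lifts the total to 1613 at 32 kg.
No other feasible combination exceeds 1613.

1613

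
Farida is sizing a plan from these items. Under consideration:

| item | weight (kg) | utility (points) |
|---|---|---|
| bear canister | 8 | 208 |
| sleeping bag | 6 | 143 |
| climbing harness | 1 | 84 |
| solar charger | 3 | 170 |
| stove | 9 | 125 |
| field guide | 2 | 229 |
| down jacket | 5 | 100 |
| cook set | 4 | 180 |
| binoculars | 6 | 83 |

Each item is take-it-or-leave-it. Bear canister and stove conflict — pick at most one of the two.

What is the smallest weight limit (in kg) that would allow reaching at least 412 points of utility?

6

Minimise kg subject to total utility ≥ 412.
Taking climbing harness + solar charger + field guide gives 483 (≥ 412) for 6 kg.
No combination under 6 kg hits 412.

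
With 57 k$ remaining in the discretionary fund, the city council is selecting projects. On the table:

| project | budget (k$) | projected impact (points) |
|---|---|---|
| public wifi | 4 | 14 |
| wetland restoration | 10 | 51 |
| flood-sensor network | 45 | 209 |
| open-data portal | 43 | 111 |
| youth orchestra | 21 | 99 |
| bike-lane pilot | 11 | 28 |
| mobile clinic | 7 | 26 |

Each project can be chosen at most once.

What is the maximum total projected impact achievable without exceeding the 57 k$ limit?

260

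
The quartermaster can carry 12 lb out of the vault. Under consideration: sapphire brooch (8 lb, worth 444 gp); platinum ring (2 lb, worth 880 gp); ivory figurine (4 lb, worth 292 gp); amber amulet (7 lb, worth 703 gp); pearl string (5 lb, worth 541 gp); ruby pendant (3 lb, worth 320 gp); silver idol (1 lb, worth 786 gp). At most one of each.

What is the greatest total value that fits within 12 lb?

2527

The ratio ordering already packs tightly: platinum ring + pearl string + ruby pendant + silver idol, 11 lb, 2527.
Next best is platinum ring + ivory figurine + pearl string + silver idol at 2499 (12 lb) — short by 28.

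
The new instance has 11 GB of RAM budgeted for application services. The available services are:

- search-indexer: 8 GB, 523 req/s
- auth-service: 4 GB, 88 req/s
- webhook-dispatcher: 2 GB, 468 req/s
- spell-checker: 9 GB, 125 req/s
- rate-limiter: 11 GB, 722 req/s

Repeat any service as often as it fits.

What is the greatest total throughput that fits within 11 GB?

Density check — webhook-dispatcher 234.00, rate-limiter 65.64, search-indexer 65.38 are the best per GB.
5×webhook-dispatcher uses 10 of the 11 GB and totals 2340.
The spare 1 GB is too small for any remaining service, and no exchange beats 2340.

2340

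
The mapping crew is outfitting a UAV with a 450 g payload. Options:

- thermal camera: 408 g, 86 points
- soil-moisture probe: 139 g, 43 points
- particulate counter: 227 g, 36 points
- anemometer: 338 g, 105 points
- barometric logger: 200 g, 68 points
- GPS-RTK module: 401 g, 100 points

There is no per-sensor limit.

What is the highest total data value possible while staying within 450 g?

Best packing: 2×barometric logger — 400 g, 136 total.
Nothing else within 450 g beats 136.

136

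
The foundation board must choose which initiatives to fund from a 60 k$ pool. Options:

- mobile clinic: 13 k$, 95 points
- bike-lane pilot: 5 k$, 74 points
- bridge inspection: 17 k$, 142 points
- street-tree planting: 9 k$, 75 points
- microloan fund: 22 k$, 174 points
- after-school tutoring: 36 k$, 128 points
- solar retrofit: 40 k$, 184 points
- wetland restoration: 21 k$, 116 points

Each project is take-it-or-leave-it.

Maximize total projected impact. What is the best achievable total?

485

Greedy by ratio would take bike-lane pilot + bridge inspection + street-tree planting + microloan fund: 53 k$ used, total 465.
Dropping street-tree planting frees 9 k$; slotting in mobile clinic (13 k$) lifts the total to 485 at 57 k$.
Every other selection either busts 60 k$ or fails to beat 485.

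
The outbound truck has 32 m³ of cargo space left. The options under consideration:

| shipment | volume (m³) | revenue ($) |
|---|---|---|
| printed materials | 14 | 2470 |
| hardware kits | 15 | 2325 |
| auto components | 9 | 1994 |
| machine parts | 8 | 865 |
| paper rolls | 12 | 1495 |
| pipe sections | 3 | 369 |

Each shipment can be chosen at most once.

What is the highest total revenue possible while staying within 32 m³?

5329

By revenue per m³: auto components 221.56, printed materials 176.43, hardware kits 155.00, paper rolls 124.58 lead.
A density-first pass picks printed materials + auto components + pipe sections — 4833 at 26 m³.
Dropping pipe sections frees 3 m³; slotting in machine parts (8 m³) lifts the total to 5329 at 31 m³.
No other feasible combination exceeds 5329.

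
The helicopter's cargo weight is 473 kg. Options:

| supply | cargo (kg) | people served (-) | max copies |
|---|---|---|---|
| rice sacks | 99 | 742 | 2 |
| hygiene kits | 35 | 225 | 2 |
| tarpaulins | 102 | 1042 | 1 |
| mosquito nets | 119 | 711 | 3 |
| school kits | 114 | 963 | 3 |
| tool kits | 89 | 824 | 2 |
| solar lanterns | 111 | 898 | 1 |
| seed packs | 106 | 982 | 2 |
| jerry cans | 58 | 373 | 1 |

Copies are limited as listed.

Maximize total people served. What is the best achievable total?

4280

Taking the top-ratio supplies first gives tarpaulins + tool kits + 2×seed packs + jerry cans for 4203 (461 kg).
Replace jerry cans with 2×hygiene kits: the trade gains 77 net, giving 4280 at 473 kg.
Every other selection either busts 473 kg or exceeds an availability limit or fails to beat 4280.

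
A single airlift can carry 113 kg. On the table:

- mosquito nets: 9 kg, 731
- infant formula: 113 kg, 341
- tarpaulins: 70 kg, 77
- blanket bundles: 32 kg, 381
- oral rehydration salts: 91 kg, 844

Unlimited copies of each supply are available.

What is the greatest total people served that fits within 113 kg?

Ranking by ratio (people served/kg): mosquito nets 81.22, blanket bundles 11.91, oral rehydration salts 9.27, infant formula 3.02.
12×mosquito nets uses 108 of the 113 kg and totals 8772.
Nothing else within 113 kg beats 8772.

8772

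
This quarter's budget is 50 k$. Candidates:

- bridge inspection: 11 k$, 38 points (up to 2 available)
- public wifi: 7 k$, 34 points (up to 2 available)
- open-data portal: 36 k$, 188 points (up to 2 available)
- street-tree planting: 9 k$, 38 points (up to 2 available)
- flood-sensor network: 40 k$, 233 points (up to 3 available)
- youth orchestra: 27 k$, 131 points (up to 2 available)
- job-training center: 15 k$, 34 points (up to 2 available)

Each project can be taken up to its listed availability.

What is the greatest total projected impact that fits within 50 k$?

271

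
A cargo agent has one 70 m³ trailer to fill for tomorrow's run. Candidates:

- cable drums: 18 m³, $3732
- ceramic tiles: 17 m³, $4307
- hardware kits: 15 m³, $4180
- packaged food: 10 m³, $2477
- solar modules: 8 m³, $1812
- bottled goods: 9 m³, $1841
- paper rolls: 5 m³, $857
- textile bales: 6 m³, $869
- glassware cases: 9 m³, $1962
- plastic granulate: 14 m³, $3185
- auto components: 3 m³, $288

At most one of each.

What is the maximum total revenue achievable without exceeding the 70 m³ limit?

By revenue per m³: hardware kits 278.67, ceramic tiles 253.35, packaged food 247.70, plastic granulate 227.50 lead.
Filling by ratio: ceramic tiles + hardware kits + packaged food + solar modules + paper rolls + plastic granulate for 16818, with 1 m³ left unused.
The 8 m³ tied up in solar modules is better spent on glassware cases — total rises to 16968 (70 m³).
The closest alternative, ceramic tiles + hardware kits + packaged food + bottled goods + paper rolls + plastic granulate, reaches only 16847.

16968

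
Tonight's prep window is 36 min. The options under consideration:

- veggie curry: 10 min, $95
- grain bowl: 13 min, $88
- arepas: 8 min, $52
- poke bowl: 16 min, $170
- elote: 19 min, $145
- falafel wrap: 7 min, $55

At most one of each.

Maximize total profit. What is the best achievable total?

Best packing: veggie curry + poke bowl + falafel wrap — 33 min, 320 total.
Next best is veggie curry + arepas + poke bowl at 317 (34 min) — short by 3.

320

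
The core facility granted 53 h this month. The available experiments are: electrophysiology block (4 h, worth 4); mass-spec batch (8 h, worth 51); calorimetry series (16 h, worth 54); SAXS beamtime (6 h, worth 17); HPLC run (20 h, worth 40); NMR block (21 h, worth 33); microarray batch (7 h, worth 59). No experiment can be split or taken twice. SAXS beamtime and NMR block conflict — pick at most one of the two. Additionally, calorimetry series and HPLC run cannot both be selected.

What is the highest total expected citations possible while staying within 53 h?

A density-first pass picks electrophysiology block + mass-spec batch + calorimetry series + SAXS beamtime + microarray batch — 185 at 41 h.
Dropping electrophysiology block and SAXS beamtime frees 10 h; slotting in NMR block (21 h) lifts the total to 197 at 52 h.
The closest alternative, electrophysiology block + mass-spec batch + calorimetry series + SAXS beamtime + microarray batch, reaches only 185.

197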